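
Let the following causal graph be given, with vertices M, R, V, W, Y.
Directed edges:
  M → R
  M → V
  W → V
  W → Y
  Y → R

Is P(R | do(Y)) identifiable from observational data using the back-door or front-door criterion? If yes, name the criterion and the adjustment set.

P(R|do(Y)): backdoor, adjust for ∅.

desc(Y)\{Y}={R}; candidates ⊆ {M,V,W}.
∅: Y⊥R given ∅ in G with Y→· removed — back-door holds.
P(R|do(Y)) = P(R|Y) — no adjustment needed.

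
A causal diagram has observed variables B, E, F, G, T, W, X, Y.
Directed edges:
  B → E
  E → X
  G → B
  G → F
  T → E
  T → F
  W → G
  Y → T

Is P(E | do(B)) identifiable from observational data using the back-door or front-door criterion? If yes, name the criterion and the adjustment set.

desc(B)\{B}={E,X}; candidates ⊆ {F,G,T,W,Y}.
∅: B⊥E given ∅ in G with B→· removed — back-door holds.
P(E|do(B)) = P(E|B) — no adjustment needed.

P(E|do(B)): backdoor, adjust for ∅.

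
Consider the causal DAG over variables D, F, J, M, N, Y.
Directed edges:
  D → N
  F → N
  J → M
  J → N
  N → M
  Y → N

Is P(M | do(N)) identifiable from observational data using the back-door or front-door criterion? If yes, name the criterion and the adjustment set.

desc(N)\{N}={M}; candidates ⊆ {D,F,J,Y}.
size 0: {}; under {} N still reaches {D,F,J,M,Y} ∋ M.
{J}: N⊥M given {J} in G with N→· removed — back-door holds.
P(M|do(N)) = Σ_{J} P(M|N,J)·P(J).

P(M|do(N)): backdoor, adjust for {J}.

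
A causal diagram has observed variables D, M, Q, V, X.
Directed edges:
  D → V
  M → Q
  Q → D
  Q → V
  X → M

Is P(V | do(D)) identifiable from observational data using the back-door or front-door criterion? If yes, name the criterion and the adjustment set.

P(V|do(D)): backdoor, adjust for {Q}.

desc(D)\{D}={V}; candidates ⊆ {M,Q,X}.
size 0: {}; under {} D still reaches {M,Q,V,X} ∋ V.
{Q}: D⊥V given {Q} in G with D→· removed — back-door holds.
P(V|do(D)) = Σ_{Q} P(V|D,Q)·P(Q).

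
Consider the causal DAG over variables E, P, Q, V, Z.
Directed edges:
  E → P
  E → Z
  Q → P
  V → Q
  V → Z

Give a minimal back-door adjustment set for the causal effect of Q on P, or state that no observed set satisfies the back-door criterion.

Q→P: minimal back-door set ∅.

desc(Q)\{Q}={P}; candidates ⊆ {E,V,Z}.
∅: Q⊥P given ∅ in G with Q→· removed — back-door holds.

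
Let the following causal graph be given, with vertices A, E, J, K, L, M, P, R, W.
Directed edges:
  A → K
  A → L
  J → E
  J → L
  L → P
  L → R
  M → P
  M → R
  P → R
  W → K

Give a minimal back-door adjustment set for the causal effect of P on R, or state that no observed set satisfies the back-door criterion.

P→R: minimal back-door set {L, M}.

desc(P)\{P}={R}; candidates ⊆ {A,E,J,K,L,M,W}.
size 0: {}; under {} P still reaches {A,E,J,K,L,M,R} ∋ R.
size 1: {A}, {E}, {J} …(+4); under {A} P still reaches {E,J,L,M,R} ∋ R.
{L,M}: P⊥R given {L,M} in G with P→· removed — back-door holds.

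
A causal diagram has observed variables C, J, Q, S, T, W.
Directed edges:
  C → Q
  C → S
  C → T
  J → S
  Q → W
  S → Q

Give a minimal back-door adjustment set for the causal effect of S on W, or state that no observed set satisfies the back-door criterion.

desc(S)\{S}={Q,W}; candidates ⊆ {C,J,T}.
size 0: {}; under {} S still reaches {C,J,Q,T,W} ∋ W.
{C}: S⊥W given {C} in G with S→· removed — back-door holds.

S→W: minimal back-door set {C}.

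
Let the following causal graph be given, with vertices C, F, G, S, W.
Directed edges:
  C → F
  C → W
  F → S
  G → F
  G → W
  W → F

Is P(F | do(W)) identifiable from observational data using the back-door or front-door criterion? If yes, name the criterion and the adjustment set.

P(F|do(W)): backdoor, adjust for {C, G}.

desc(W)\{W}={F,S}; candidates ⊆ {C,G}.
size 0: {}; under {} W still reaches {C,F,G,S} ∋ F.
size 1: {C}, {G}; under {C} W still reaches {F,G,S} ∋ F.
{C,G}: W⊥F given {C,G} in G with W→· removed — back-door holds.
P(F|do(W)) = Σ_{C,G} P(F|W,C,G)·P(C,G).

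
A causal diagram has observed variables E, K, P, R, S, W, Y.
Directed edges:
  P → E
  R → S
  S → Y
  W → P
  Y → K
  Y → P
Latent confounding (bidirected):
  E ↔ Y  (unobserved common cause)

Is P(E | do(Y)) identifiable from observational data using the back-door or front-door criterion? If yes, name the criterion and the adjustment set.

desc(Y)\{Y}={E,K,P}; candidates ⊆ {R,S,W}.
Y↔E: latent back-door arc(s) into Y.
size 0: {}; under {} Y still reaches {E,R,S} ∋ E.
size 1: {R}, {S}, {W}; under {R} Y still reaches {E,S} ∋ E.
size 2: {R,S}, {R,W}, {S,W}; under {R,S} Y still reaches {E} ∋ E.
Y↔E cannot be blocked by any observed set — no back-door set.
{P}: (i) intercepts every directed Y→E path; (ii) no back-door Y→{P}; (iii) {Y} blocks every back-door {P}→E. Front-door holds.
P(E|do(Y)) = Σ_{P} P(P|Y) Σ_{Y'} P(E|P,Y')P(Y').

P(E|do(Y)): frontdoor, adjust for {P}.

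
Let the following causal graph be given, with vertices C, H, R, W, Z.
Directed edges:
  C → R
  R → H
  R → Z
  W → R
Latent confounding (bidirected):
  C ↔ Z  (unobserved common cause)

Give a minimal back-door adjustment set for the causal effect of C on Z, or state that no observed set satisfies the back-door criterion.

desc(C)\{C}={H,R,Z}; candidates ⊆ {W}.
C↔Z: latent back-door arc(s) into C.
size 0: {}; under {} C still reaches {Z} ∋ Z.
size 1: {W}; under {W} C still reaches {Z} ∋ Z.
C↔Z cannot be blocked by any observed set — no back-door set.

C→Z: no observed back-door set.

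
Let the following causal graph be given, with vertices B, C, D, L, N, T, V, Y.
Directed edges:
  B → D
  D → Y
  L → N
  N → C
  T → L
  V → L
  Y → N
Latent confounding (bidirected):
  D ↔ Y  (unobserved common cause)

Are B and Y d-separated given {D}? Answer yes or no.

Bayes-Ball from B | {D} reaches {C,N,Y}.
Y ∈ reach(B|{D}) ⇒ B ⊥̸ Y | {D}.

No — B and Y are d-connected given {D}.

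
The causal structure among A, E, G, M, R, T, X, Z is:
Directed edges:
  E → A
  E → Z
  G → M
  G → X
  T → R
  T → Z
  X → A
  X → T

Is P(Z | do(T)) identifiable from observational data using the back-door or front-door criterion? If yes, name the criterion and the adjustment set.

desc(T)\{T}={R,Z}; candidates ⊆ {A,E,G,M,X}.
∅: T⊥Z given ∅ in G with T→· removed — back-door holds.
P(Z|do(T)) = P(Z|T) — no adjustment needed.

P(Z|do(T)): backdoor, adjust for ∅.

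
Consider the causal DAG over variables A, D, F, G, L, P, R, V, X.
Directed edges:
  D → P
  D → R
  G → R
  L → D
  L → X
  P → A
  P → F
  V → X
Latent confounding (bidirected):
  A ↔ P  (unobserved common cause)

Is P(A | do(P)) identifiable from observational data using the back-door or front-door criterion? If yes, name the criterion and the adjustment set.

P(A|do(P)): not identifiable (no BD/FD set).

desc(P)\{P}={A,F}; candidates ⊆ {D,G,L,R,V,X}.
P↔A: latent back-door arc(s) into P.
size 0: {}; under {} P still reaches {A,D,L,R,X} ∋ A.
size 1: {D}, {G}, {L} …(+3); under {D} P still reaches {A} ∋ A.
size 2: {D,G}, {D,L}, {D,R} …(+12); under {D,G} P still reaches {A} ∋ A.
P↔A cannot be blocked by any observed set — no back-door set.
No mediator lies on a directed P→…→A path.
Neither criterion identifies P(A|do(P)) in this graph.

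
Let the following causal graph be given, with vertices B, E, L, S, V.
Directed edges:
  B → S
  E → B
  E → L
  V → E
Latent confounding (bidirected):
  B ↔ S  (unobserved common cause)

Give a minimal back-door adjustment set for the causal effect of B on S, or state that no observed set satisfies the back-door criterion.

B→S: no observed back-door set.

desc(B)\{B}={S}; candidates ⊆ {E,L,V}.
B↔S: latent back-door arc(s) into B.
size 0: {}; under {} B still reaches {E,L,S,V} ∋ S.
size 1: {E}, {L}, {V}; under {E} B still reaches {S} ∋ S.
size 2: {E,L}, {E,V}, {L,V}; under {E,L} B still reaches {S} ∋ S.
B↔S cannot be blocked by any observed set — no back-door set.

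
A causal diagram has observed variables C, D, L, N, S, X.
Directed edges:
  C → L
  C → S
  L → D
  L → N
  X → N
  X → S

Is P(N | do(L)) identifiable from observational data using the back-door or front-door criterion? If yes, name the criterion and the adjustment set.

P(N|do(L)): backdoor, adjust for ∅.

desc(L)\{L}={D,N}; candidates ⊆ {C,S,X}.
∅: L⊥N given ∅ in G with L→· removed — back-door holds.
P(N|do(L)) = P(N|L) — no adjustment needed.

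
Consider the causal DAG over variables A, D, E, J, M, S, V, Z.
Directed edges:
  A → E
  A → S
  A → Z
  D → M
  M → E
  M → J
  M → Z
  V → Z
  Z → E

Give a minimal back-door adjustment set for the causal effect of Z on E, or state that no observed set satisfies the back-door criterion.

Z→E: minimal back-door set {A, M}.

desc(Z)\{Z}={E}; candidates ⊆ {A,D,J,M,S,V}.
size 0: {}; under {} Z still reaches {A,D,E,J,M,S,V} ∋ E.
size 1: {A}, {D}, {J} …(+3); under {A} Z still reaches {D,E,J,M,V} ∋ E.
{A,M}: Z⊥E given {A,M} in G with Z→· removed — back-door holds.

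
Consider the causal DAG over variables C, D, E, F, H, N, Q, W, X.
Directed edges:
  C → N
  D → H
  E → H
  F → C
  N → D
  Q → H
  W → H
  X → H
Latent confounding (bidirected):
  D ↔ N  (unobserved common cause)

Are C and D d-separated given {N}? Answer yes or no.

Bayes-Ball from C | {N} reaches {D,F,H}.
D ∈ reach(C|{N}) ⇒ C ⊥̸ D | {N}.

No — C and D are d-connected given {N}.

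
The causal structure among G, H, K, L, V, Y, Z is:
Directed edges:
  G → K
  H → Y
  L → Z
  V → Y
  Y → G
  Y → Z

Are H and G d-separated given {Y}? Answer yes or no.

Bayes-Ball from H | {Y} reaches {V}.
G ∉ reach(H|{Y}) ⇒ H ⊥ G | {Y}.

Yes — H ⊥ G | {Y}.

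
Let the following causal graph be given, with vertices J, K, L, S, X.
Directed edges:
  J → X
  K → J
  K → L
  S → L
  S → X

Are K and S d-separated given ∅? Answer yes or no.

Bayes-Ball from K | ∅ reaches {J,L,X}.
S ∉ reach(K|∅) ⇒ K ⊥ S | ∅.

Yes — K ⊥ S | ∅.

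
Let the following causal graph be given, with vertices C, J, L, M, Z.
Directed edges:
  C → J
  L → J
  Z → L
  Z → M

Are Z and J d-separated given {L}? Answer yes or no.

Yes — Z ⊥ J | {L}.

Bayes-Ball from Z | {L} reaches {M}.
J ∉ reach(Z|{L}) ⇒ Z ⊥ J | {L}.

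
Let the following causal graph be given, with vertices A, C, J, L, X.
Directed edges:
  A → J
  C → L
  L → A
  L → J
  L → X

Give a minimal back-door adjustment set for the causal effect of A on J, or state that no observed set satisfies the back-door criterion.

desc(A)\{A}={J}; candidates ⊆ {C,L,X}.
size 0: {}; under {} A still reaches {C,J,L,X} ∋ J.
{L}: A⊥J given {L} in G with A→· removed — back-door holds.

A→J: minimal back-door set {L}.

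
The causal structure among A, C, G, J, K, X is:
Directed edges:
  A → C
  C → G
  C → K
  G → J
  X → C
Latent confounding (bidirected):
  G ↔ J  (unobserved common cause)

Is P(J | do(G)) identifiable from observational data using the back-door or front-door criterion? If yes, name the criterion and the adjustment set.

P(J|do(G)): not identifiable (no BD/FD set).

desc(G)\{G}={J}; candidates ⊆ {A,C,K,X}.
G↔J: latent back-door arc(s) into G.
size 0: {}; under {} G still reaches {A,C,J,K,X} ∋ J.
size 1: {A}, {C}, {K} …(+1); under {A} G still reaches {C,J,K,X} ∋ J.
size 2: {A,C}, {A,K}, {A,X} …(+3); under {A,C} G still reaches {J} ∋ J.
G↔J cannot be blocked by any observed set — no back-door set.
No mediator lies on a directed G→…→J path.
Neither criterion identifies P(J|do(G)) in this graph.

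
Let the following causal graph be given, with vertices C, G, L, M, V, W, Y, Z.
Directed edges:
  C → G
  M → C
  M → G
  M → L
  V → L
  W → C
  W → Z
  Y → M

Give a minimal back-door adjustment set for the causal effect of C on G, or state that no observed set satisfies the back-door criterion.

C→G: minimal back-door set {M}.

desc(C)\{C}={G}; candidates ⊆ {L,M,V,W,Y,Z}.
size 0: {}; under {} C still reaches {G,L,M,W,Y,Z} ∋ G.
{M}: C⊥G given {M} in G with C→· removed — back-door holds.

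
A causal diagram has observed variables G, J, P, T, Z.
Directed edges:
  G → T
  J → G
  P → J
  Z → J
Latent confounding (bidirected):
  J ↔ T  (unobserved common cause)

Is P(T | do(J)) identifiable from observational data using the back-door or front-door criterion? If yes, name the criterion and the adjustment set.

P(T|do(J)): frontdoor, adjust for {G}.

desc(J)\{J}={G,T}; candidates ⊆ {P,Z}.
J↔T: latent back-door arc(s) into J.
size 0: {}; under {} J still reaches {P,T,Z} ∋ T.
size 1: {P}, {Z}; under {P} J still reaches {T,Z} ∋ T.
size 2: {P,Z}; under {P,Z} J still reaches {T} ∋ T.
J↔T cannot be blocked by any observed set — no back-door set.
{G}: (i) intercepts every directed J→T path; (ii) no back-door J→{G}; (iii) {J} blocks every back-door {G}→T. Front-door holds.
P(T|do(J)) = Σ_{G} P(G|J) Σ_{J'} P(T|G,J')P(J').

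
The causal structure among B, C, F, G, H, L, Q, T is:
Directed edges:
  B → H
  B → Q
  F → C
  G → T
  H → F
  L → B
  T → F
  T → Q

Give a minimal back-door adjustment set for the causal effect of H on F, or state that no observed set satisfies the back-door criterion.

desc(H)\{H}={C,F}; candidates ⊆ {B,G,L,Q,T}.
∅: H⊥F given ∅ in G with H→· removed — back-door holds.

H→F: minimal back-door set ∅.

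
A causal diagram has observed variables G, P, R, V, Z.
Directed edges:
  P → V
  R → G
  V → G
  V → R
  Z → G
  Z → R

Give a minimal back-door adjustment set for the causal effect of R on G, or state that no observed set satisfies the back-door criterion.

R→G: minimal back-door set {V, Z}.

desc(R)\{R}={G}; candidates ⊆ {P,V,Z}.
size 0: {}; under {} R still reaches {G,P,V,Z} ∋ G.
size 1: {P}, {V}, {Z}; under {P} R still reaches {G,V,Z} ∋ G.
{V,Z}: R⊥G given {V,Z} in G with R→· removed — back-door holds.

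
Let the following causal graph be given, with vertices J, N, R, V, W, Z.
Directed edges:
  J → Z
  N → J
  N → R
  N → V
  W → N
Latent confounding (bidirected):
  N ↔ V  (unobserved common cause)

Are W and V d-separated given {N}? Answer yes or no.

Bayes-Ball from W | {N} reaches {V}.
V ∈ reach(W|{N}) ⇒ W ⊥̸ V | {N}.

No — W and V are d-connected given {N}.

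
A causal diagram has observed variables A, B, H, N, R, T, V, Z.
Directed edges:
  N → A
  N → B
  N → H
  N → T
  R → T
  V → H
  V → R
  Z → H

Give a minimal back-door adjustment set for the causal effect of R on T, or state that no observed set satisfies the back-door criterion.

desc(R)\{R}={T}; candidates ⊆ {A,B,H,N,V,Z}.
∅: R⊥T given ∅ in G with R→· removed — back-door holds.

R→T: minimal back-door set ∅.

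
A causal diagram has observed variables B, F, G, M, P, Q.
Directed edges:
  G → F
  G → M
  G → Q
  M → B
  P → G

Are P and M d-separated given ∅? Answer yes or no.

No — P and M are d-connected given ∅.

Bayes-Ball from P | ∅ reaches {B,F,G,M,Q}.
M ∈ reach(P|∅) ⇒ P ⊥̸ M | ∅.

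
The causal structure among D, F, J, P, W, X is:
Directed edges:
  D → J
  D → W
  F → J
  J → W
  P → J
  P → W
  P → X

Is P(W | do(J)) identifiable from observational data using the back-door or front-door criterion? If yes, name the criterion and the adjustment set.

desc(J)\{J}={W}; candidates ⊆ {D,F,P,X}.
size 0: {}; under {} J still reaches {D,F,P,W,X} ∋ W.
size 1: {D}, {F}, {P} …(+1); under {D} J still reaches {F,P,W,X} ∋ W.
{D,P}: J⊥W given {D,P} in G with J→· removed — back-door holds.
P(W|do(J)) = Σ_{D,P} P(W|J,D,P)·P(D,P).

P(W|do(J)): backdoor, adjust for {D, P}.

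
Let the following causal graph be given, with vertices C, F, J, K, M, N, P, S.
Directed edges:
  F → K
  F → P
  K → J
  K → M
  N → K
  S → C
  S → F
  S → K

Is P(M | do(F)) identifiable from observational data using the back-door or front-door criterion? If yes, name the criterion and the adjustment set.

desc(F)\{F}={J,K,M,P}; candidates ⊆ {C,N,S}.
size 0: {}; under {} F still reaches {C,J,K,M,S} ∋ M.
{S}: F⊥M given {S} in G with F→· removed — back-door holds.
P(M|do(F)) = Σ_{S} P(M|F,S)·P(S).

P(M|do(F)): backdoor, adjust for {S}.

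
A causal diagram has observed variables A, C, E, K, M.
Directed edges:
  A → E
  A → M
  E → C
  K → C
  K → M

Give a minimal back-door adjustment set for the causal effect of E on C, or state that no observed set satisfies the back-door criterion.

desc(E)\{E}={C}; candidates ⊆ {A,K,M}.
∅: E⊥C given ∅ in G with E→· removed — back-door holds.

E→C: minimal back-door set ∅.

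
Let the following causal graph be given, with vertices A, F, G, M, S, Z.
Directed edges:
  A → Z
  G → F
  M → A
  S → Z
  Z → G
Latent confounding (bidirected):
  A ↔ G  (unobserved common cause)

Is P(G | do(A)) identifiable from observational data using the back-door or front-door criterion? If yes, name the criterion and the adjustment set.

desc(A)\{A}={F,G,Z}; candidates ⊆ {M,S}.
A↔G: latent back-door arc(s) into A.
size 0: {}; under {} A still reaches {F,G,M} ∋ G.
size 1: {M}, {S}; under {M} A still reaches {F,G} ∋ G.
size 2: {M,S}; under {M,S} A still reaches {F,G} ∋ G.
A↔G cannot be blocked by any observed set — no back-door set.
{Z}: (i) intercepts every directed A→G path; (ii) no back-door A→{Z}; (iii) {A} blocks every back-door {Z}→G. Front-door holds.
P(G|do(A)) = Σ_{Z} P(Z|A) Σ_{A'} P(G|Z,A')P(A').

P(G|do(A)): frontdoor, adjust for {Z}.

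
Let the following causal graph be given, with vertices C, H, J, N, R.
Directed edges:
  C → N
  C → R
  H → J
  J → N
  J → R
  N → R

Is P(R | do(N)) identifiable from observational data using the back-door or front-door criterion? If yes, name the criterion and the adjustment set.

P(R|do(N)): backdoor, adjust for {C, J}.

desc(N)\{N}={R}; candidates ⊆ {C,H,J}.
size 0: {}; under {} N still reaches {C,H,J,R} ∋ R.
size 1: {C}, {H}, {J}; under {C} N still reaches {H,J,R} ∋ R.
{C,J}: N⊥R given {C,J} in G with N→· removed — back-door holds.
P(R|do(N)) = Σ_{C,J} P(R|N,C,J)·P(C,J).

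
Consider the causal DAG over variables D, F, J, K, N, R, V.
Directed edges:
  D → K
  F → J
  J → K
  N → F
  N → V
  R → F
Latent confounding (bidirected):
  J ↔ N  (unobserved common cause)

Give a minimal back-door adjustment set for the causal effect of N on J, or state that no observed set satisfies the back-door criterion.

desc(N)\{N}={F,J,K,V}; candidates ⊆ {D,R}.
N↔J: latent back-door arc(s) into N.
size 0: {}; under {} N still reaches {J,K} ∋ J.
size 1: {D}, {R}; under {D} N still reaches {J,K} ∋ J.
size 2: {D,R}; under {D,R} N still reaches {J,K} ∋ J.
N↔J cannot be blocked by any observed set — no back-door set.

N→J: no observed back-door set.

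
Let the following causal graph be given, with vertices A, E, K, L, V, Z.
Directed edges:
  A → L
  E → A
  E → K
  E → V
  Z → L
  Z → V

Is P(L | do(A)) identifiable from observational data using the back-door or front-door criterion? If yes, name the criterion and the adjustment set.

desc(A)\{A}={L}; candidates ⊆ {E,K,V,Z}.
∅: A⊥L given ∅ in G with A→· removed — back-door holds.
P(L|do(A)) = P(L|A) — no adjustment needed.

P(L|do(A)): backdoor, adjust for ∅.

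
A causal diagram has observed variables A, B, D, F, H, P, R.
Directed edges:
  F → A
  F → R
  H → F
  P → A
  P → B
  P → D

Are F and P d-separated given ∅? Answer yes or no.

Yes — F ⊥ P | ∅.

Bayes-Ball from F | ∅ reaches {A,H,R}.
P ∉ reach(F|∅) ⇒ F ⊥ P | ∅.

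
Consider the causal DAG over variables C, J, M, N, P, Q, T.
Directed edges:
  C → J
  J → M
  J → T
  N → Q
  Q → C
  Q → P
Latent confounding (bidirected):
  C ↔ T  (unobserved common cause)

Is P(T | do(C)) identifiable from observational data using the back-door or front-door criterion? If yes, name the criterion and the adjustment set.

P(T|do(C)): frontdoor, adjust for {J}.

desc(C)\{C}={J,M,T}; candidates ⊆ {N,P,Q}.
C↔T: latent back-door arc(s) into C.
size 0: {}; under {} C still reaches {N,P,Q,T} ∋ T.
size 1: {N}, {P}, {Q}; under {N} C still reaches {P,Q,T} ∋ T.
size 2: {N,P}, {N,Q}, {P,Q}; under {N,P} C still reaches {Q,T} ∋ T.
C↔T cannot be blocked by any observed set — no back-door set.
{J}: (i) intercepts every directed C→T path; (ii) no back-door C→{J}; (iii) {C} blocks every back-door {J}→T. Front-door holds.
P(T|do(C)) = Σ_{J} P(J|C) Σ_{C'} P(T|J,C')P(C').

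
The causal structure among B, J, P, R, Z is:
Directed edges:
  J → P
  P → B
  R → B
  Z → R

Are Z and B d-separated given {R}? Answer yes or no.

Yes — Z ⊥ B | {R}.

Bayes-Ball from Z | {R} reaches ∅.
B ∉ reach(Z|{R}) ⇒ Z ⊥ B | {R}.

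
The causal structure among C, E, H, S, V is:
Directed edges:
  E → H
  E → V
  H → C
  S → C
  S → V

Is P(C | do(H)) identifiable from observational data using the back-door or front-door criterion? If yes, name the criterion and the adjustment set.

P(C|do(H)): backdoor, adjust for ∅.

desc(H)\{H}={C}; candidates ⊆ {E,S,V}.
∅: H⊥C given ∅ in G with H→· removed — back-door holds.
P(C|do(H)) = P(C|H) — no adjustment needed.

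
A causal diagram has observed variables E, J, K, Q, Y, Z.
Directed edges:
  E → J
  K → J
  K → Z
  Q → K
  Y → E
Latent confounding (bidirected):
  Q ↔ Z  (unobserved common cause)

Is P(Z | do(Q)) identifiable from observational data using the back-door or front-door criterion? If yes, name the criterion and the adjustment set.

P(Z|do(Q)): frontdoor, adjust for {K}.

desc(Q)\{Q}={J,K,Z}; candidates ⊆ {E,Y}.
Q↔Z: latent back-door arc(s) into Q.
size 0: {}; under {} Q still reaches {Z} ∋ Z.
size 1: {E}, {Y}; under {E} Q still reaches {Z} ∋ Z.
size 2: {E,Y}; under {E,Y} Q still reaches {Z} ∋ Z.
Q↔Z cannot be blocked by any observed set — no back-door set.
{K}: (i) intercepts every directed Q→Z path; (ii) no back-door Q→{K}; (iii) {Q} blocks every back-door {K}→Z. Front-door holds.
P(Z|do(Q)) = Σ_{K} P(K|Q) Σ_{Q'} P(Z|K,Q')P(Q').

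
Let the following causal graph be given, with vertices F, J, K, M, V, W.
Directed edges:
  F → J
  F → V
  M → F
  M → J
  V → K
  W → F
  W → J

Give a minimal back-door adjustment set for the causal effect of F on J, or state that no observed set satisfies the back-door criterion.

F→J: minimal back-door set {M, W}.

desc(F)\{F}={J,K,V}; candidates ⊆ {M,W}.
size 0: {}; under {} F still reaches {J,M,W} ∋ J.
size 1: {M}, {W}; under {M} F still reaches {J,W} ∋ J.
{M,W}: F⊥J given {M,W} in G with F→· removed — back-door holds.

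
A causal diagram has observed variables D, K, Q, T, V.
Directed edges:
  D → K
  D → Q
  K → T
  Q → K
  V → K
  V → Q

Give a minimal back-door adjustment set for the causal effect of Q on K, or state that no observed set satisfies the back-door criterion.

Q→K: minimal back-door set {D, V}.

desc(Q)\{Q}={K,T}; candidates ⊆ {D,V}.
size 0: {}; under {} Q still reaches {D,K,T,V} ∋ K.
size 1: {D}, {V}; under {D} Q still reaches {K,T,V} ∋ K.
{D,V}: Q⊥K given {D,V} in G with Q→· removed — back-door holds.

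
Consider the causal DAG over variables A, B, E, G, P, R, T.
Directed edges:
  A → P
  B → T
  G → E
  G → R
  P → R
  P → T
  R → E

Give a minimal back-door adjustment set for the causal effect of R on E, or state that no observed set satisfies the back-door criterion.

R→E: minimal back-door set {G}.

desc(R)\{R}={E}; candidates ⊆ {A,B,G,P,T}.
size 0: {}; under {} R still reaches {A,E,G,P,T} ∋ E.
{G}: R⊥E given {G} in G with R→· removed — back-door holds.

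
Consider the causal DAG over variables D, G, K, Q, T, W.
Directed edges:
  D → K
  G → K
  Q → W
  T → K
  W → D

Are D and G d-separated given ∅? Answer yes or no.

Bayes-Ball from D | ∅ reaches {K,Q,W}.
G ∉ reach(D|∅) ⇒ D ⊥ G | ∅.

Yes — D ⊥ G | ∅.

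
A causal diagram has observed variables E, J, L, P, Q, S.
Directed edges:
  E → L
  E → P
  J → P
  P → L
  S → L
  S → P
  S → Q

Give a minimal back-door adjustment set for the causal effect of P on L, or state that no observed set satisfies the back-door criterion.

desc(P)\{P}={L}; candidates ⊆ {E,J,Q,S}.
size 0: {}; under {} P still reaches {E,J,L,Q,S} ∋ L.
size 1: {E}, {J}, {Q} …(+1); under {E} P still reaches {J,L,Q,S} ∋ L.
{E,S}: P⊥L given {E,S} in G with P→· removed — back-door holds.

P→L: minimal back-door set {E, S}.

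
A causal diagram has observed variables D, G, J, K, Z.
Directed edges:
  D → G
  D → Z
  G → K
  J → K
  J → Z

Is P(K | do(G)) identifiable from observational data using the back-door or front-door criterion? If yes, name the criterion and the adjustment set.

desc(G)\{G}={K}; candidates ⊆ {D,J,Z}.
∅: G⊥K given ∅ in G with G→· removed — back-door holds.
P(K|do(G)) = P(K|G) — no adjustment needed.

P(K|do(G)): backdoor, adjust for ∅.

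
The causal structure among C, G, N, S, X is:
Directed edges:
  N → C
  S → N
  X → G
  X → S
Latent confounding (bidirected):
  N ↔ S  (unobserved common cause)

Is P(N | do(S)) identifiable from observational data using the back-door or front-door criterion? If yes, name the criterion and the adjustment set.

P(N|do(S)): not identifiable (no BD/FD set).

desc(S)\{S}={C,N}; candidates ⊆ {G,X}.
S↔N: latent back-door arc(s) into S.
size 0: {}; under {} S still reaches {C,G,N,X} ∋ N.
size 1: {G}, {X}; under {G} S still reaches {C,N,X} ∋ N.
size 2: {G,X}; under {G,X} S still reaches {C,N} ∋ N.
S↔N cannot be blocked by any observed set — no back-door set.
No mediator lies on a directed S→…→N path.
Neither criterion identifies P(N|do(S)) in this graph.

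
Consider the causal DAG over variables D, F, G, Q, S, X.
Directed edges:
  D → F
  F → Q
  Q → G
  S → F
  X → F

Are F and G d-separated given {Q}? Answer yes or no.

Bayes-Ball from F | {Q} reaches {D,S,X}.
G ∉ reach(F|{Q}) ⇒ F ⊥ G | {Q}.

Yes — F ⊥ G | {Q}.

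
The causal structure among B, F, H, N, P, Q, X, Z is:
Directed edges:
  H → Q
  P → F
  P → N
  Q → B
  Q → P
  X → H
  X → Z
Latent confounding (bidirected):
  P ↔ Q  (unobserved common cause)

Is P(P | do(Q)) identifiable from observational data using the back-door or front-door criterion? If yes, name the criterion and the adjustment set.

P(P|do(Q)): not identifiable (no BD/FD set).

desc(Q)\{Q}={B,F,N,P}; candidates ⊆ {H,X,Z}.
Q↔P: latent back-door arc(s) into Q.
size 0: {}; under {} Q still reaches {F,H,N,P,X,Z} ∋ P.
size 1: {H}, {X}, {Z}; under {H} Q still reaches {F,N,P} ∋ P.
size 2: {H,X}, {H,Z}, {X,Z}; under {H,X} Q still reaches {F,N,P} ∋ P.
Q↔P cannot be blocked by any observed set — no back-door set.
No mediator lies on a directed Q→…→P path.
Neither criterion identifies P(P|do(Q)) in this graph.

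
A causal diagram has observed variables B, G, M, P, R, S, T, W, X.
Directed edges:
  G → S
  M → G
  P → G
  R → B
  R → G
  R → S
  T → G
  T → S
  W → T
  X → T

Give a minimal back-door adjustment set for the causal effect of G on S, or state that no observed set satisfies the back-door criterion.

desc(G)\{G}={S}; candidates ⊆ {B,M,P,R,T,W,X}.
size 0: {}; under {} G still reaches {B,M,P,R,S,T,W,X} ∋ S.
size 1: {B}, {M}, {P} …(+4); under {B} G still reaches {M,P,R,S,T,W,X} ∋ S.
{R,T}: G⊥S given {R,T} in G with G→· removed — back-door holds.

G→S: minimal back-door set {R, T}.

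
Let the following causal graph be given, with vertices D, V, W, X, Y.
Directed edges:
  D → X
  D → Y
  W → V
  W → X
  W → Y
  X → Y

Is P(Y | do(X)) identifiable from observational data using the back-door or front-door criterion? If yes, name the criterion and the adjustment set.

P(Y|do(X)): backdoor, adjust for {D, W}.

desc(X)\{X}={Y}; candidates ⊆ {D,V,W}.
size 0: {}; under {} X still reaches {D,V,W,Y} ∋ Y.
size 1: {D}, {V}, {W}; under {D} X still reaches {V,W,Y} ∋ Y.
{D,W}: X⊥Y given {D,W} in G with X→· removed — back-door holds.
P(Y|do(X)) = Σ_{D,W} P(Y|X,D,W)·P(D,W).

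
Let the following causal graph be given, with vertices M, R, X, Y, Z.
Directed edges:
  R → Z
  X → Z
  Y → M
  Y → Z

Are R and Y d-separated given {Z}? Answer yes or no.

Bayes-Ball from R | {Z} reaches {M,X,Y}.
Y ∈ reach(R|{Z}) ⇒ R ⊥̸ Y | {Z}.

No — R and Y are d-connected given {Z}.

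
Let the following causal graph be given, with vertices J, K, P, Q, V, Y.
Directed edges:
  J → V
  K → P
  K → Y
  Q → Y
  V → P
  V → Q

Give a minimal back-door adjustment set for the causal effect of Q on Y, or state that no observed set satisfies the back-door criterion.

desc(Q)\{Q}={Y}; candidates ⊆ {J,K,P,V}.
∅: Q⊥Y given ∅ in G with Q→· removed — back-door holds.

Q→Y: minimal back-door set ∅.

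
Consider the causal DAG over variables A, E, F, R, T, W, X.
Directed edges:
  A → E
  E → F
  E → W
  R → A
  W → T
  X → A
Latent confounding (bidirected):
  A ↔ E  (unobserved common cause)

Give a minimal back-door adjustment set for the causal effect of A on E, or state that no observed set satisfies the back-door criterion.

A→E: no observed back-door set.

desc(A)\{A}={E,F,T,W}; candidates ⊆ {R,X}.
A↔E: latent back-door arc(s) into A.
size 0: {}; under {} A still reaches {E,F,R,T,W,X} ∋ E.
size 1: {R}, {X}; under {R} A still reaches {E,F,T,W,X} ∋ E.
size 2: {R,X}; under {R,X} A still reaches {E,F,T,W} ∋ E.
A↔E cannot be blocked by any observed set — no back-door set.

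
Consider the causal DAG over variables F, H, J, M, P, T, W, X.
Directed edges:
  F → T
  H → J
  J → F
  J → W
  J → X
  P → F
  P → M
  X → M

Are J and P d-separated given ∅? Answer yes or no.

Yes — J ⊥ P | ∅.

Bayes-Ball from J | ∅ reaches {F,H,M,T,W,X}.
P ∉ reach(J|∅) ⇒ J ⊥ P | ∅.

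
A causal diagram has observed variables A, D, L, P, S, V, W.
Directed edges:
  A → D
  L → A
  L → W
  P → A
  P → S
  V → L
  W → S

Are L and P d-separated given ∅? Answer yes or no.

Bayes-Ball from L | ∅ reaches {A,D,S,V,W}.
P ∉ reach(L|∅) ⇒ L ⊥ P | ∅.

Yes — L ⊥ P | ∅.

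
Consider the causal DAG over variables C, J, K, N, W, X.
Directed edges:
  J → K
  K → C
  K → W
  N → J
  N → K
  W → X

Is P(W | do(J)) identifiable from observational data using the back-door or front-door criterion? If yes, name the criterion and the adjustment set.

desc(J)\{J}={C,K,W,X}; candidates ⊆ {N}.
size 0: {}; under {} J still reaches {C,K,N,W,X} ∋ W.
{N}: J⊥W given {N} in G with J→· removed — back-door holds.
P(W|do(J)) = Σ_{N} P(W|J,N)·P(N).

P(W|do(J)): backdoor, adjust for {N}.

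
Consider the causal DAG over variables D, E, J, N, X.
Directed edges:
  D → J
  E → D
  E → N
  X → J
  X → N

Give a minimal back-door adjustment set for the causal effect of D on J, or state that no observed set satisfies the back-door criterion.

desc(D)\{D}={J}; candidates ⊆ {E,N,X}.
∅: D⊥J given ∅ in G with D→· removed — back-door holds.

D→J: minimal back-door set ∅.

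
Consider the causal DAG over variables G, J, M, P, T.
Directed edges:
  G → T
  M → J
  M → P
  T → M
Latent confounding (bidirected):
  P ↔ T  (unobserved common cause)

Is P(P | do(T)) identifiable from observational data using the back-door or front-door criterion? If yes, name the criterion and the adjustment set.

desc(T)\{T}={J,M,P}; candidates ⊆ {G}.
T↔P: latent back-door arc(s) into T.
size 0: {}; under {} T still reaches {G,P} ∋ P.
size 1: {G}; under {G} T still reaches {P} ∋ P.
T↔P cannot be blocked by any observed set — no back-door set.
{M}: (i) intercepts every directed T→P path; (ii) no back-door T→{M}; (iii) {T} blocks every back-door {M}→P. Front-door holds.
P(P|do(T)) = Σ_{M} P(M|T) Σ_{T'} P(P|M,T')P(T').

P(P|do(T)): frontdoor, adjust for {M}.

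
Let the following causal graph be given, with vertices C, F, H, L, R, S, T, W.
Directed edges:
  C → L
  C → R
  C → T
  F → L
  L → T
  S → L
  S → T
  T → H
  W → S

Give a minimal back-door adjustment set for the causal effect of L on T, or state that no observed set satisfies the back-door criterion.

desc(L)\{L}={H,T}; candidates ⊆ {C,F,R,S,W}.
size 0: {}; under {} L still reaches {C,F,H,R,S,T,W} ∋ T.
size 1: {C}, {F}, {R} …(+2); under {C} L still reaches {F,H,S,T,W} ∋ T.
{C,S}: L⊥T given {C,S} in G with L→· removed — back-door holds.

L→T: minimal back-door set {C, S}.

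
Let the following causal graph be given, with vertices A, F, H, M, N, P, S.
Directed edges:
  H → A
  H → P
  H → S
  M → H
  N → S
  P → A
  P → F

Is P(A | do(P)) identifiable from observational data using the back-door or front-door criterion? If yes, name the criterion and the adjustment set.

desc(P)\{P}={A,F}; candidates ⊆ {H,M,N,S}.
size 0: {}; under {} P still reaches {A,H,M,S} ∋ A.
{H}: P⊥A given {H} in G with P→· removed — back-door holds.
P(A|do(P)) = Σ_{H} P(A|P,H)·P(H).

P(A|do(P)): backdoor, adjust for {H}.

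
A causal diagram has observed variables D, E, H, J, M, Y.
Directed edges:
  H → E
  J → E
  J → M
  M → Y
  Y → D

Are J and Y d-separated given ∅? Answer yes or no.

Bayes-Ball from J | ∅ reaches {D,E,M,Y}.
Y ∈ reach(J|∅) ⇒ J ⊥̸ Y | ∅.

No — J and Y are d-connected given ∅.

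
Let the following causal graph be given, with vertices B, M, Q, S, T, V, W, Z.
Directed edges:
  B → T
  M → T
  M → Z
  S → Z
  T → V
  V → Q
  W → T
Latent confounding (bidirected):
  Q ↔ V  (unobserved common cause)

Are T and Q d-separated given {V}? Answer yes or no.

Bayes-Ball from T | {V} reaches {B,M,Q,W,Z}.
Q ∈ reach(T|{V}) ⇒ T ⊥̸ Q | {V}.

No — T and Q are d-connected given {V}.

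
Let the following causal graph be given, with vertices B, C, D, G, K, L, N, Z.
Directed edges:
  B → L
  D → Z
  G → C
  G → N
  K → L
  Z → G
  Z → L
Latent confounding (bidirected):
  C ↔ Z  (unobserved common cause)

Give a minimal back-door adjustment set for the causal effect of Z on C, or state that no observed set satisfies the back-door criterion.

Z→C: no observed back-door set.

desc(Z)\{Z}={C,G,L,N}; candidates ⊆ {B,D,K}.
Z↔C: latent back-door arc(s) into Z.
size 0: {}; under {} Z still reaches {C,D} ∋ C.
size 1: {B}, {D}, {K}; under {B} Z still reaches {C,D} ∋ C.
size 2: {B,D}, {B,K}, {D,K}; under {B,D} Z still reaches {C} ∋ C.
Z↔C cannot be blocked by any observed set — no back-door set.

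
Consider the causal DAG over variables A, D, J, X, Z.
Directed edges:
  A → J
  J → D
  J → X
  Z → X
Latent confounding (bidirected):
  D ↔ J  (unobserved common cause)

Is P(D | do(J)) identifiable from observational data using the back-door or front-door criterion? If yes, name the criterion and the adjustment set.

P(D|do(J)): not identifiable (no BD/FD set).

desc(J)\{J}={D,X}; candidates ⊆ {A,Z}.
J↔D: latent back-door arc(s) into J.
size 0: {}; under {} J still reaches {A,D} ∋ D.
size 1: {A}, {Z}; under {A} J still reaches {D} ∋ D.
size 2: {A,Z}; under {A,Z} J still reaches {D} ∋ D.
J↔D cannot be blocked by any observed set — no back-door set.
No mediator lies on a directed J→…→D path.
Neither criterion identifies P(D|do(J)) in this graph.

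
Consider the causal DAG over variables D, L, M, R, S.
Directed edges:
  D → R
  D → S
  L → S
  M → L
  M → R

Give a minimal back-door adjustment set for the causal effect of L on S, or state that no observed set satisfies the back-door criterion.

L→S: minimal back-door set ∅.

desc(L)\{L}={S}; candidates ⊆ {D,M,R}.
∅: L⊥S given ∅ in G with L→· removed — back-door holds.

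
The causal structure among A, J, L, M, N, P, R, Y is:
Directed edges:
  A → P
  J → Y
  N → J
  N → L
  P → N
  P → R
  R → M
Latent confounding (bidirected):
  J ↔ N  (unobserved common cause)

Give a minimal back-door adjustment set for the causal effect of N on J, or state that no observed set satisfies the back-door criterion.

desc(N)\{N}={J,L,Y}; candidates ⊆ {A,M,P,R}.
N↔J: latent back-door arc(s) into N.
size 0: {}; under {} N still reaches {A,J,M,P,R,Y} ∋ J.
size 1: {A}, {M}, {P} …(+1); under {A} N still reaches {J,M,P,R,Y} ∋ J.
size 2: {A,M}, {A,P}, {A,R} …(+3); under {A,M} N still reaches {J,P,R,Y} ∋ J.
N↔J cannot be blocked by any observed set — no back-door set.

N→J: no observed back-door set.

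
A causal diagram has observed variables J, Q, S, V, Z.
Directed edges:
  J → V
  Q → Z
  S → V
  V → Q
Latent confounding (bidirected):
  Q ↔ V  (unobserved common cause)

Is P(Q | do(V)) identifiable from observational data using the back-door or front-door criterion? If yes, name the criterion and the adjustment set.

desc(V)\{V}={Q,Z}; candidates ⊆ {J,S}.
V↔Q: latent back-door arc(s) into V.
size 0: {}; under {} V still reaches {J,Q,S,Z} ∋ Q.
size 1: {J}, {S}; under {J} V still reaches {Q,S,Z} ∋ Q.
size 2: {J,S}; under {J,S} V still reaches {Q,Z} ∋ Q.
V↔Q cannot be blocked by any observed set — no back-door set.
No mediator lies on a directed V→…→Q path.
Neither criterion identifies P(Q|do(V)) in this graph.

P(Q|do(V)): not identifiable (no BD/FD set).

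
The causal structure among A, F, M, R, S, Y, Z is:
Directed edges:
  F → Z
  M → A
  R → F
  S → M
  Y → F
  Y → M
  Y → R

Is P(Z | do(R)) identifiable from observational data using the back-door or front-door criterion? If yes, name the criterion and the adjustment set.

desc(R)\{R}={F,Z}; candidates ⊆ {A,M,S,Y}.
size 0: {}; under {} R still reaches {A,F,M,Y,Z} ∋ Z.
{Y}: R⊥Z given {Y} in G with R→· removed — back-door holds.
P(Z|do(R)) = Σ_{Y} P(Z|R,Y)·P(Y).

P(Z|do(R)): backdoor, adjust for {Y}.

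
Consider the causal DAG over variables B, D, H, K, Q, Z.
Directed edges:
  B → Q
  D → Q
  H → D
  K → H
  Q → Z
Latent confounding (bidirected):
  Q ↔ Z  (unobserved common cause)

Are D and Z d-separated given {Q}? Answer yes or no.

Bayes-Ball from D | {Q} reaches {B,H,K,Z}.
Z ∈ reach(D|{Q}) ⇒ D ⊥̸ Z | {Q}.

No — D and Z are d-connected given {Q}.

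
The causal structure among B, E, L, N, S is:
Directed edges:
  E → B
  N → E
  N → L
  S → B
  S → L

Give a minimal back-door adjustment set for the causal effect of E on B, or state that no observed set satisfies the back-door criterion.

E→B: minimal back-door set ∅.

desc(E)\{E}={B}; candidates ⊆ {L,N,S}.
∅: E⊥B given ∅ in G with E→· removed — back-door holds.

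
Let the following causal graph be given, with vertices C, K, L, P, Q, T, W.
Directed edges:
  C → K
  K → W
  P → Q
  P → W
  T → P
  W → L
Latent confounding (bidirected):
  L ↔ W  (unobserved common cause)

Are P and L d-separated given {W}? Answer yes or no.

No — P and L are d-connected given {W}.

Bayes-Ball from P | {W} reaches {C,K,L,Q,T}.
L ∈ reach(P|{W}) ⇒ P ⊥̸ L | {W}.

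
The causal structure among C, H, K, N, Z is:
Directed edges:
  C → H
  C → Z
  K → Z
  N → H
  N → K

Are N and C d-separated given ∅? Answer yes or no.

Yes — N ⊥ C | ∅.

Bayes-Ball from N | ∅ reaches {H,K,Z}.
C ∉ reach(N|∅) ⇒ N ⊥ C | ∅.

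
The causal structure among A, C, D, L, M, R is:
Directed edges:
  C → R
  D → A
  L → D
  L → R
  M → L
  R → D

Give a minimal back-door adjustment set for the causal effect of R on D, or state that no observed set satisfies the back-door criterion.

R→D: minimal back-door set {L}.

desc(R)\{R}={A,D}; candidates ⊆ {C,L,M}.
size 0: {}; under {} R still reaches {A,C,D,L,M} ∋ D.
{L}: R⊥D given {L} in G with R→· removed — back-door holds.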